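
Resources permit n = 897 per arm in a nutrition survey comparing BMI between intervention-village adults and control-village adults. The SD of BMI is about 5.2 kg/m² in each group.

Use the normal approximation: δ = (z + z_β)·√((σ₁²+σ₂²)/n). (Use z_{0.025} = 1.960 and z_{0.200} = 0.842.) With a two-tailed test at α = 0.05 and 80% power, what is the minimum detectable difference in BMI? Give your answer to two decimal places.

δ = (z_{α/2} + z_β) · √((σ₁²+σ₂²)/n)
  = (1.960 + 0.842) · √(54.08/897)
  = 2.802 · √0.06029
  = 2.802 · 0.2455
  = 0.6880

Minimum detectable difference ≈ 0.69 kg/m²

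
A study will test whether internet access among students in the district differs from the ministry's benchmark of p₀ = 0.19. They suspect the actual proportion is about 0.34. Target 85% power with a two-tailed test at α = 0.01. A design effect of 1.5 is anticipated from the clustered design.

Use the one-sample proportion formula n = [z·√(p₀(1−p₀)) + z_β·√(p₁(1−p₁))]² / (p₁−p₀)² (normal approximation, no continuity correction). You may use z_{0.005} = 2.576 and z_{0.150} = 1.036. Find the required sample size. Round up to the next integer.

n = 151

n = [z_{α/2}·√(p₀q₀) + z_β·√(p₁q₁)]² / (p₁ − p₀)²
  = [2.576·√(0.19·0.81) + 1.036·√(0.34·0.66)]² / (0.15)²
  = [2.576·0.3923 + 1.036·0.4737]² / 0.0225
  = [1.5013]² / 0.0225
  = 100.18
Design effect: 1.5 × 100.18 = 150.27.
Round up → n = 151.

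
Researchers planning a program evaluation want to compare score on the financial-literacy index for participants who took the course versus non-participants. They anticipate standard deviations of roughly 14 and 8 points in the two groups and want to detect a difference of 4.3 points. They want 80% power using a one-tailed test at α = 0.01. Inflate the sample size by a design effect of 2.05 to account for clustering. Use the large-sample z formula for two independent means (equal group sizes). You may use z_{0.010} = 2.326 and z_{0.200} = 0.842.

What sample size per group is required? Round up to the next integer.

n = (z_α + z_β)² · (σ₁² + σ₂²) / δ²
  = (2.326 + 0.842)² · (14² + 8² = 260) / 4.3²
  = 10.0362 · 260 / 18.49
  = 141.13
Design effect: 2.05 × 141.13 = 289.31.
Round up → n = 290 per group.

n = 290 per group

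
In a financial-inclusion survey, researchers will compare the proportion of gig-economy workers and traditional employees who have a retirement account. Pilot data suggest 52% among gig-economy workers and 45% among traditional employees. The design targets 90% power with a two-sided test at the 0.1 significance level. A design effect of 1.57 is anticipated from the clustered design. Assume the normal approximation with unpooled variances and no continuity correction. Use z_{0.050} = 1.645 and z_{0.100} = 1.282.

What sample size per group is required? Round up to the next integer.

n = 1365 per group

n = (z_{α/2} + z_β)² · [p₁(1−p₁) + p₂(1−p₂)] / (p₁ − p₂)²
  = (1.645 + 1.282)² · (0.52·0.48 + 0.45·0.55) / (0.07)²
  = (2.927)² · (0.2496 + 0.2475) / 0.0049
  = 8.5673 · 0.4971 / 0.0049
  = 869.15
Design effect: 1.57 × 869.15 = 1364.56.
Round up → n = 1365 per group.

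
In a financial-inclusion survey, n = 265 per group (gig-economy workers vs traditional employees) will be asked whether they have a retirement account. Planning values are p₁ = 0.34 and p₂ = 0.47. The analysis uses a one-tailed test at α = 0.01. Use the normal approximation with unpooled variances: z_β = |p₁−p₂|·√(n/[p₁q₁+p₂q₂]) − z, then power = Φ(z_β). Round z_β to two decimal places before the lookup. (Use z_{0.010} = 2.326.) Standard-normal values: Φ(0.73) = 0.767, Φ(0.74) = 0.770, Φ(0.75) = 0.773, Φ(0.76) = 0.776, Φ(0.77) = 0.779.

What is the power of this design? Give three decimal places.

Power ≈ 0.773

z_β = |p₁−p₂|·√(n/[p₁q₁+p₂q₂]) − z_α
    = 0.13 · √(265/0.4735) − 2.326
    = 0.13 · 23.6572 − 2.326
    = 3.0754 − 2.326 = 0.7494 → 0.75
Power = Φ(0.75) = 0.773.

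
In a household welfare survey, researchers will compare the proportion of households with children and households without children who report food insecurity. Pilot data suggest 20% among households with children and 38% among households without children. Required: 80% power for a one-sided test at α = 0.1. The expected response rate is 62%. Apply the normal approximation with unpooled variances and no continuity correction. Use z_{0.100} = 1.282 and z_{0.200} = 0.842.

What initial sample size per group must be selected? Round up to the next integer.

n = (z_α + z_β)² · [p₁(1−p₁) + p₂(1−p₂)] / (p₁ − p₂)²
  = (1.282 + 0.842)² · (0.20·0.80 + 0.38·0.62) / (-0.18)²
  = (2.124)² · (0.1600 + 0.2356) / 0.0324
  = 4.5114 · 0.3956 / 0.0324
  = 55.08
Adjust for 62% response: 55.08 / 0.62 = 88.84.
Round up → n = 89 per group.

n = 89 per group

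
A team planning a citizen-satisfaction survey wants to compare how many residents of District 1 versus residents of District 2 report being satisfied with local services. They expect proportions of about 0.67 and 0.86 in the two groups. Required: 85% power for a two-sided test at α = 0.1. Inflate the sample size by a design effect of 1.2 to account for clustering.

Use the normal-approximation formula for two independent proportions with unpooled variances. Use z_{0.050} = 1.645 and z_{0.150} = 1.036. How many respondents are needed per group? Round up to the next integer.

n = 82 per group

n = (z_{α/2} + z_β)² · [p₁(1−p₁) + p₂(1−p₂)] / (p₁ − p₂)²
  = (1.645 + 1.036)² · (0.67·0.33 + 0.86·0.14) / (-0.19)²
  = (2.681)² · (0.2211 + 0.1204) / 0.0361
  = 7.1878 · 0.3415 / 0.0361
  = 68.00
Design effect: 1.2 × 68.00 = 81.59.
Round up → n = 82 per group.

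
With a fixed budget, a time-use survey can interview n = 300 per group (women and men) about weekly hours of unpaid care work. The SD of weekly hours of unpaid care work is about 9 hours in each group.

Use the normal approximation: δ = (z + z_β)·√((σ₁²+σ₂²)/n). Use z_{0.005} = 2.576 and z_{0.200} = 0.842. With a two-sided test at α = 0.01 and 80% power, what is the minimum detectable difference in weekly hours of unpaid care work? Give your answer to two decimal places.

Minimum detectable difference ≈ 2.51 hours

δ = (z_{α/2} + z_β) · √((σ₁²+σ₂²)/n)
  = (2.576 + 0.842) · √(162/300)
  = 3.418 · √0.54
  = 3.418 · 0.7348
  = 2.5117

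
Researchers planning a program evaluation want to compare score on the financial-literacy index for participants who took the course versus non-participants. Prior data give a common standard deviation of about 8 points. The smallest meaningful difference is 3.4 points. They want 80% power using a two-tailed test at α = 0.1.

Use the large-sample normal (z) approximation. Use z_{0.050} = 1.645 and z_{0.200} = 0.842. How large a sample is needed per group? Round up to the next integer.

n = (z_{α/2} + z_β)² · (σ₁² + σ₂²) / δ²
  = (1.645 + 0.842)² · (2·8² = 128) / 3.4²
  = 6.1852 · 128 / 11.56
  = 68.49
Round up → n = 69 per group.

n = 69 per group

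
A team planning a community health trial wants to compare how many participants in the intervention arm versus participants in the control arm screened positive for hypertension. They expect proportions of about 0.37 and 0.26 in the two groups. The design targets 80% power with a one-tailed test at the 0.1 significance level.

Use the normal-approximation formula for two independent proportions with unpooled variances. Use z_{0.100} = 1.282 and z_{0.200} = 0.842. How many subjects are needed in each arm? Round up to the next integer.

n = 159 per group

n = (z_α + z_β)² · [p₁(1−p₁) + p₂(1−p₂)] / (p₁ − p₂)²
  = (1.282 + 0.842)² · (0.37·0.63 + 0.26·0.74) / (0.11)²
  = (2.124)² · (0.2331 + 0.1924) / 0.0121
  = 4.5114 · 0.4255 / 0.0121
  = 158.64
Round up → n = 159 per group.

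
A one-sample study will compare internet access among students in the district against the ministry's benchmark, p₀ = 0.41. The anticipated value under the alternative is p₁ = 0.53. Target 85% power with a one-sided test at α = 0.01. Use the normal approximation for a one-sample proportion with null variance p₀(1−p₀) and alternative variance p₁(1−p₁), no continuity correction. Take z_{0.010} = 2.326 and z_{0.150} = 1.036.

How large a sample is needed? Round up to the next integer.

n = 192

n = [z_α·√(p₀q₀) + z_β·√(p₁q₁)]² / (p₁ − p₀)²
  = [2.326·√(0.41·0.59) + 1.036·√(0.53·0.47)]² / (0.12)²
  = [2.326·0.4918 + 1.036·0.4991]² / 0.0144
  = [1.6611]² / 0.0144
  = 191.61
Round up → n = 192.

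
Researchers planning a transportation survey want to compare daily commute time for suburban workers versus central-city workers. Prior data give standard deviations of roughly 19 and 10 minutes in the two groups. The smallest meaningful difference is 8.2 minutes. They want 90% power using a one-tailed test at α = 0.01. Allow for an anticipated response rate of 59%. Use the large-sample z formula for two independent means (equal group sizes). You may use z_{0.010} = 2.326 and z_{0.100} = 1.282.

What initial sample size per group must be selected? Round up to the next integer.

n = 152 per group

n = (z_α + z_β)² · (σ₁² + σ₂²) / δ²
  = (2.326 + 1.282)² · (19² + 10² = 461) / 8.2²
  = 13.0177 · 461 / 67.24
  = 89.25
Adjust for 59% response: 89.25 / 0.59 = 151.27.
Round up → n = 152 per group.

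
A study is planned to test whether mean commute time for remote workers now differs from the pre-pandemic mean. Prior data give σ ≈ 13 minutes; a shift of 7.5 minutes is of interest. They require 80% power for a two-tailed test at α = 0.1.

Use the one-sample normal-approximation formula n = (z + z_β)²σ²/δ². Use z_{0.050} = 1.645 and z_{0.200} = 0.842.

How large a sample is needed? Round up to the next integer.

n = (z_{α/2} + z_β)² · σ² / δ²
  = (1.645 + 0.842)² · 13² / 7.5²
  = 6.1852 · 169 / 56.25
  = 18.58
Round up → n = 19.

n = 19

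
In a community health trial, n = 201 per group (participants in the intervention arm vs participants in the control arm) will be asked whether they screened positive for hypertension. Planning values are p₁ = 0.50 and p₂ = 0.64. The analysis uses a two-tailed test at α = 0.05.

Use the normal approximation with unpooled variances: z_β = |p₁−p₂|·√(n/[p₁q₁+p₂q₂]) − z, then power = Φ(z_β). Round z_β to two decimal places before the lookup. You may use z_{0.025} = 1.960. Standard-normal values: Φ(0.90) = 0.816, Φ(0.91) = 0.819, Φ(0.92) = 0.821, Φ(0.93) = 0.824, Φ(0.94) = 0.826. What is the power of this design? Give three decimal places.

z_β = |p₁−p₂|·√(n/[p₁q₁+p₂q₂]) − z_{α/2}
    = 0.14 · √(201/0.4804) − 1.960
    = 0.14 · 20.4549 − 1.960
    = 2.8637 − 1.960 = 0.9037 → 0.90
Power = Φ(0.90) = 0.816.

Power ≈ 0.816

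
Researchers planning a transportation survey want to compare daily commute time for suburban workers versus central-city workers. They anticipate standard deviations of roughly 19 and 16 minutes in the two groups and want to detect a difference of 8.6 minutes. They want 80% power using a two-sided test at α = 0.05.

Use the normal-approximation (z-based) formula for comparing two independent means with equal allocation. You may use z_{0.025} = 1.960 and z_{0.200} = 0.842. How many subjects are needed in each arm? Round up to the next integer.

n = (z_{α/2} + z_β)² · (σ₁² + σ₂²) / δ²
  = (1.960 + 0.842)² · (19² + 16² = 617) / 8.6²
  = 7.8512 · 617 / 73.96
  = 65.50
Round up → n = 66 per group.

n = 66 per group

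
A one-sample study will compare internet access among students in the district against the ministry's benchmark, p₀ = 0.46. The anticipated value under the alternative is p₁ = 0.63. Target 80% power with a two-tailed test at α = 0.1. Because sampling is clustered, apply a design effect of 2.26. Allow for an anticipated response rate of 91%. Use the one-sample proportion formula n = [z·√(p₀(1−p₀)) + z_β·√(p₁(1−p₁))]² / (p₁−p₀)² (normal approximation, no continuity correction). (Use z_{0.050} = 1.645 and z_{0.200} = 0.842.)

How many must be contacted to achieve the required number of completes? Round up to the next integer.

n = [z_{α/2}·√(p₀q₀) + z_β·√(p₁q₁)]² / (p₁ − p₀)²
  = [1.645·√(0.46·0.54) + 0.842·√(0.63·0.37)]² / (0.17)²
  = [1.645·0.4984 + 0.842·0.4828]² / 0.0289
  = [1.2264]² / 0.0289
  = 52.04
Design effect: 2.26 × 52.04 = 117.62.
Adjust for 91% response: 117.62 / 0.91 = 129.25.
Round up → n = 130.

n = 130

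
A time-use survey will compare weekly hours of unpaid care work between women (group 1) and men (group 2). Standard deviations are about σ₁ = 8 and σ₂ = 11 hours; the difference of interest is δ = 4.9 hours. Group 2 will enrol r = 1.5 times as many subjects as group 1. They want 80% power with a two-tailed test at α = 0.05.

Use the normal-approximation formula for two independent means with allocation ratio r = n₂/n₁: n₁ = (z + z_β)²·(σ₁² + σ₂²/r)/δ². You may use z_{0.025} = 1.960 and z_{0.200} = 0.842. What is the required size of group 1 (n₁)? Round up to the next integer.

n₁ = (z_{α/2} + z_β)² · (σ₁² + σ₂²/r) / δ²
   = (1.960 + 0.842)² · (8² + 11²/1.5) / 4.9²
   = 7.8512 · (64 + 80.6667) / 24.01
   = 7.8512 · 144.6667 / 24.01
   = 47.31
Round up → n₁ = 48; n₂ = r·n₁ = 1.5 × 48 = 72.

n₁ = 48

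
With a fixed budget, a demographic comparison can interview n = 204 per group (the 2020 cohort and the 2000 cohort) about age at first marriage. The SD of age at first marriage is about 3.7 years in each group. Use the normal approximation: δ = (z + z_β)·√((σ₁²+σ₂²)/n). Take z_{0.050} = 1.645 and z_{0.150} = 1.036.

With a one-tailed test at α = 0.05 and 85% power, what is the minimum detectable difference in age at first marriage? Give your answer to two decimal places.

Minimum detectable difference ≈ 0.98 years

δ = (z_α + z_β) · √((σ₁²+σ₂²)/n)
  = (1.645 + 1.036) · √(27.38/204)
  = 2.681 · √0.13422
  = 2.681 · 0.3664
  = 0.9822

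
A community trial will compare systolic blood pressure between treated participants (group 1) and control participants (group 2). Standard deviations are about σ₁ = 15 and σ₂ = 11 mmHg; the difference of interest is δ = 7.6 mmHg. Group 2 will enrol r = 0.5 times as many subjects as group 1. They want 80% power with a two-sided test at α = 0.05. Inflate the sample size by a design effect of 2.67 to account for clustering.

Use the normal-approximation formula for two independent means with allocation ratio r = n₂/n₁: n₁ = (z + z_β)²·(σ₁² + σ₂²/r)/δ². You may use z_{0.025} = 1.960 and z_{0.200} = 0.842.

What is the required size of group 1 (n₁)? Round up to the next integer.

n₁ = (z_{α/2} + z_β)² · (σ₁² + σ₂²/r) / δ²
   = (1.960 + 0.842)² · (15² + 11²/0.5) / 7.6²
   = 7.8512 · (225 + 242) / 57.76
   = 7.8512 · 467 / 57.76
   = 63.48
Design effect: 2.67 × 63.48 = 169.49.
Round up → n₁ = 170; n₂ = r·n₁ = 0.5 × 170 = 85.

n₁ = 170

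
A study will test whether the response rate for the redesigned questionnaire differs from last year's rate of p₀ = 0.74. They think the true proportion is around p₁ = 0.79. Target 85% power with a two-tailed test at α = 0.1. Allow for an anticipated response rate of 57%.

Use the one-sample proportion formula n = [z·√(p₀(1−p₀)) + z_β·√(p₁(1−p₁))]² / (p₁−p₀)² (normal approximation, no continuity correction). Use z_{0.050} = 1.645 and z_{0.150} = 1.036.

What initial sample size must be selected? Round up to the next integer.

n = 918

n = [z_{α/2}·√(p₀q₀) + z_β·√(p₁q₁)]² / (p₁ − p₀)²
  = [1.645·√(0.74·0.26) + 1.036·√(0.79·0.21)]² / (0.05)²
  = [1.645·0.4386 + 1.036·0.4073]² / 0.0025
  = [1.1435]² / 0.0025
  = 523.06
Adjust for 57% response: 523.06 / 0.57 = 917.65.
Round up → n = 918.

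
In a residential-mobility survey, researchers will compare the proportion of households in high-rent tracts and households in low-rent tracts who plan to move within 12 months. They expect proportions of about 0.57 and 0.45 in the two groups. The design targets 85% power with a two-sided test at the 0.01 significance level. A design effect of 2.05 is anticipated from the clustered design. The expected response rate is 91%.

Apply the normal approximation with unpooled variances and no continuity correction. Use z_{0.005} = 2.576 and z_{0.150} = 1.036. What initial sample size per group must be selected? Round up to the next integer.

n = 1006 per group

n = (z_{α/2} + z_β)² · [p₁(1−p₁) + p₂(1−p₂)] / (p₁ − p₂)²
  = (2.576 + 1.036)² · (0.57·0.43 + 0.45·0.55) / (0.12)²
  = (3.612)² · (0.2451 + 0.2475) / 0.0144
  = 13.0465 · 0.4926 / 0.0144
  = 446.30
Design effect: 2.05 × 446.30 = 914.92.
Adjust for 91% response: 914.92 / 0.91 = 1005.40.
Round up → n = 1006 per group.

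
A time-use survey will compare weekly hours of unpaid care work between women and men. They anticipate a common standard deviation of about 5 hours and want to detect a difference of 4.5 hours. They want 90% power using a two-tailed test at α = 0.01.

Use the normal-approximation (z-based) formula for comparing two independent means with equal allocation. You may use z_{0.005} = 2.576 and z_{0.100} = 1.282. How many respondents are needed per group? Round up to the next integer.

n = (z_{α/2} + z_β)² · (σ₁² + σ₂²) / δ²
  = (2.576 + 1.282)² · (2·5² = 50) / 4.5²
  = 14.8842 · 50 / 20.25
  = 36.75
Round up → n = 37 per group.

n = 37 per group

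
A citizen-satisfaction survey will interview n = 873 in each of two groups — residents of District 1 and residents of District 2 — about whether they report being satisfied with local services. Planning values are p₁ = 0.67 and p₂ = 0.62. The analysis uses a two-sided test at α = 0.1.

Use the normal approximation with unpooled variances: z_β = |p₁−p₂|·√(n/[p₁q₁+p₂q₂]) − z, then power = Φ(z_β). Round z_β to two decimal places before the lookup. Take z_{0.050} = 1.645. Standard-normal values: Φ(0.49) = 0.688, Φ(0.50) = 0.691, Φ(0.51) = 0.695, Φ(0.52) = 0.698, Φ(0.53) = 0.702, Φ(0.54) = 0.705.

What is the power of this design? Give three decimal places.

Power ≈ 0.705

z_β = |p₁−p₂|·√(n/[p₁q₁+p₂q₂]) − z_{α/2}
    = 0.05 · √(873/0.4567) − 1.645
    = 0.05 · 43.7212 − 1.645
    = 2.1861 − 1.645 = 0.5411 → 0.54
Power = Φ(0.54) = 0.705.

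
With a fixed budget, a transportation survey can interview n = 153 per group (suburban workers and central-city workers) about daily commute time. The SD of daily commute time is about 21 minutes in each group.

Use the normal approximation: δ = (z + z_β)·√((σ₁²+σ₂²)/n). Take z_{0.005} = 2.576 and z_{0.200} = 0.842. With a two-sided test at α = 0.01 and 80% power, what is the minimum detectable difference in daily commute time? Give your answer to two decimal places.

Minimum detectable difference ≈ 8.21 minutes

δ = (z_{α/2} + z_β) · √((σ₁²+σ₂²)/n)
  = (2.576 + 0.842) · √(882/153)
  = 3.418 · √5.7647
  = 3.418 · 2.4010
  = 8.2066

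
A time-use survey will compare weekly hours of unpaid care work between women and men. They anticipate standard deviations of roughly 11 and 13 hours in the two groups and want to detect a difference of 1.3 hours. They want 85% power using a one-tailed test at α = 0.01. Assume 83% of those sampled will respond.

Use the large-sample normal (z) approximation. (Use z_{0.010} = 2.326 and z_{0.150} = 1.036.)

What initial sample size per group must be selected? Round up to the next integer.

n = (z_α + z_β)² · (σ₁² + σ₂²) / δ²
  = (2.326 + 1.036)² · (11² + 13² = 290) / 1.3²
  = 11.3030 · 290 / 1.69
  = 1939.58
Adjust for 83% response: 1939.58 / 0.83 = 2336.84.
Round up → n = 2337 per group.

n = 2337 per group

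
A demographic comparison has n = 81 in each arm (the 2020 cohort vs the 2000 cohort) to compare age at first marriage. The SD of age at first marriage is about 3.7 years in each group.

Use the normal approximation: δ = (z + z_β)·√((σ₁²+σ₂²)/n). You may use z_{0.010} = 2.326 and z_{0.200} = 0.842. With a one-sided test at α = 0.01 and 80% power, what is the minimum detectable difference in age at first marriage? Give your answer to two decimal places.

Minimum detectable difference ≈ 1.84 years

δ = (z_α + z_β) · √((σ₁²+σ₂²)/n)
  = (2.326 + 0.842) · √(27.38/81)
  = 3.168 · √0.33802
  = 3.168 · 0.5814
  = 1.8419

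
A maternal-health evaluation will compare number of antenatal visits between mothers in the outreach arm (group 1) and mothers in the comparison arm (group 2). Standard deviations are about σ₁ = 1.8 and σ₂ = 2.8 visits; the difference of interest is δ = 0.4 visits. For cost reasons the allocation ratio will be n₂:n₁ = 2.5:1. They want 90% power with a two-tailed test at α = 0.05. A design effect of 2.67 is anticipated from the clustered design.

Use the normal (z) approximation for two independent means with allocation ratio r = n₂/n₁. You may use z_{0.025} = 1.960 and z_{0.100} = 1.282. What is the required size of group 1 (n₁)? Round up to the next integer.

n₁ = (z_{α/2} + z_β)² · (σ₁² + σ₂²/r) / δ²
   = (1.960 + 1.282)² · (1.8² + 2.8²/2.5) / 0.4²
   = 10.5106 · (3.24 + 3.136) / 0.16
   = 10.5106 · 6.376 / 0.16
   = 418.85
Design effect: 2.67 × 418.85 = 1118.32.
Round up → n₁ = 1119; n₂ = r·n₁ = 2.5 × 1119 = 2798.

n₁ = 1119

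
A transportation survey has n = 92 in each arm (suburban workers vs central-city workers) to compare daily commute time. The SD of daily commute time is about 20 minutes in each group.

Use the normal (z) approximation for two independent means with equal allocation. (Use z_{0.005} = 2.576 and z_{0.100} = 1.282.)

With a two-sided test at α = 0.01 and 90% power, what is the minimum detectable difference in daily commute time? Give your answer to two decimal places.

δ = (z_{α/2} + z_β) · √((σ₁²+σ₂²)/n)
  = (2.576 + 1.282) · √(800/92)
  = 3.858 · √8.6957
  = 3.858 · 2.9488
  = 11.3766

Minimum detectable difference ≈ 11.38 minutes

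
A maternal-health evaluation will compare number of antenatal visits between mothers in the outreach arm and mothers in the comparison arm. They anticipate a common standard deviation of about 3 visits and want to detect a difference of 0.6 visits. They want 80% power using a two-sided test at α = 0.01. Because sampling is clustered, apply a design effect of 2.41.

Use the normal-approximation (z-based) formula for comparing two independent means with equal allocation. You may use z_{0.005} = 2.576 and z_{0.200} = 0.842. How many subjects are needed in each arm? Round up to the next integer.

n = 1408 per group

n = (z_{α/2} + z_β)² · (σ₁² + σ₂²) / δ²
  = (2.576 + 0.842)² · (2·3² = 18) / 0.6²
  = 11.6827 · 18 / 0.36
  = 584.14
Design effect: 2.41 × 584.14 = 1407.77.
Round up → n = 1408 per group.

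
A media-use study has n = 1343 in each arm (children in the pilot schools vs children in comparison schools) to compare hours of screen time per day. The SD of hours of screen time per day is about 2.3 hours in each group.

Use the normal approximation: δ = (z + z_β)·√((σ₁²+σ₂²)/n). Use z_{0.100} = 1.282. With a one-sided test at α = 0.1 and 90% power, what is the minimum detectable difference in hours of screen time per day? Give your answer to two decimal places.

Minimum detectable difference ≈ 0.23 hours

δ = (z_α + z_β) · √((σ₁²+σ₂²)/n)
  = (1.282 + 1.282) · √(10.58/1343)
  = 2.564 · √0.00788
  = 2.564 · 0.0888
  = 0.2276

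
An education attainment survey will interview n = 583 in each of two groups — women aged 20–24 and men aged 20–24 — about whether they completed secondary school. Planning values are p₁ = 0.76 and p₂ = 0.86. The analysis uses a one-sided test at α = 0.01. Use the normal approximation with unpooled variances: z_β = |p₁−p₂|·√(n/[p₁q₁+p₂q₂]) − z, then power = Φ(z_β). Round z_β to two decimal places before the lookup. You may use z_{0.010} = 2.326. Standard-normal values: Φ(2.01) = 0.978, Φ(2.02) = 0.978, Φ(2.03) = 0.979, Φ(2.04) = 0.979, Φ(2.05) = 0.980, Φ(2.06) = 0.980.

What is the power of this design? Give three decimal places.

Power ≈ 0.980

z_β = |p₁−p₂|·√(n/[p₁q₁+p₂q₂]) − z_α
    = 0.10 · √(583/0.3028) − 2.326
    = 0.10 · 43.8790 − 2.326
    = 4.3879 − 2.326 = 2.0619 → 2.06
Power = Φ(2.06) = 0.980.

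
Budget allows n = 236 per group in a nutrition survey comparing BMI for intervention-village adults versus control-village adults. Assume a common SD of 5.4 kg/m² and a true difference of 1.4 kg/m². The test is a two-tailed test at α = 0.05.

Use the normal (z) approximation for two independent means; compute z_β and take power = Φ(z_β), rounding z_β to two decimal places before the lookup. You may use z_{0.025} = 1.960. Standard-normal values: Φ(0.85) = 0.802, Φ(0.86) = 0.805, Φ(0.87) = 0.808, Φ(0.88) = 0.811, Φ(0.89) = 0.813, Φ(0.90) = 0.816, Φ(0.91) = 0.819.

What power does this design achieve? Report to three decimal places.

Power ≈ 0.805

z_β = δ·√(n/(σ₁²+σ₂²)) − z_{α/2}
    = 1.4 · √(236/58.32) − 1.960
    = 1.4 · 2.01163 − 1.960
    = 2.8163 − 1.960 = 0.8563 → 0.86
Power = Φ(0.86) = 0.805.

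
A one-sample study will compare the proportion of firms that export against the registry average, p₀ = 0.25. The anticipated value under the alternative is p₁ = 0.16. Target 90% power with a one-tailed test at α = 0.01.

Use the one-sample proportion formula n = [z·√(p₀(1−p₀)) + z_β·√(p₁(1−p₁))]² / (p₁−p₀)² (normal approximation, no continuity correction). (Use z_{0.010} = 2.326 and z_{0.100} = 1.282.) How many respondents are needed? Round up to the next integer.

n = [z_α·√(p₀q₀) + z_β·√(p₁q₁)]² / (p₁ − p₀)²
  = [2.326·√(0.25·0.75) + 1.282·√(0.16·0.84)]² / (-0.09)²
  = [2.326·0.4330 + 1.282·0.3666]² / 0.0081
  = [1.4772]² / 0.0081
  = 269.39
Round up → n = 270.

n = 270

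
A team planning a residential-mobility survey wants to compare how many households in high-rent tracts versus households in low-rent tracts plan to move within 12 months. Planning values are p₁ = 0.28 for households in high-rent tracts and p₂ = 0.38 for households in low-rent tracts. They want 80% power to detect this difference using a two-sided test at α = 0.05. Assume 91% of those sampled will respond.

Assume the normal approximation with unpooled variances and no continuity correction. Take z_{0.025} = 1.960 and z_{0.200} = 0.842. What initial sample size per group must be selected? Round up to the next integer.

n = 378 per group

n = (z_{α/2} + z_β)² · [p₁(1−p₁) + p₂(1−p₂)] / (p₁ − p₂)²
  = (1.960 + 0.842)² · (0.28·0.72 + 0.38·0.62) / (-0.10)²
  = (2.802)² · (0.2016 + 0.2356) / 0.0100
  = 7.8512 · 0.4372 / 0.0100
  = 343.25
Adjust for 91% response: 343.25 / 0.91 = 377.20.
Round up → n = 378 per group.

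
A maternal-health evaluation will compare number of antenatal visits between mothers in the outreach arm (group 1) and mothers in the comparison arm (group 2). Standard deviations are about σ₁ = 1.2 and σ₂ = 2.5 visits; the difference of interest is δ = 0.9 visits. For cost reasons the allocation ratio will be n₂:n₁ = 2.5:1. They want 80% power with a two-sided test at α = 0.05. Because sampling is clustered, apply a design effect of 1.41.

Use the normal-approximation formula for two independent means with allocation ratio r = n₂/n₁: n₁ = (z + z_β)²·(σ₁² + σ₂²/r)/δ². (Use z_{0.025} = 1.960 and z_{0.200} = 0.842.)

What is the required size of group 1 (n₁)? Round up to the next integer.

n₁ = (z_{α/2} + z_β)² · (σ₁² + σ₂²/r) / δ²
   = (1.960 + 0.842)² · (1.2² + 2.5²/2.5) / 0.9²
   = 7.8512 · (1.44 + 2.5) / 0.81
   = 7.8512 · 3.94 / 0.81
   = 38.19
Design effect: 1.41 × 38.19 = 53.85.
Round up → n₁ = 54; n₂ = r·n₁ = 2.5 × 54 = 135.

n₁ = 54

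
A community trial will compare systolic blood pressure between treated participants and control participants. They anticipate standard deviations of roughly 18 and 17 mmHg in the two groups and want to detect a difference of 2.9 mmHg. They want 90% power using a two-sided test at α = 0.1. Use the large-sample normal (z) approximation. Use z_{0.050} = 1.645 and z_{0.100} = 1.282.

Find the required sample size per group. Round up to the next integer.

n = 625 per group

n = (z_{α/2} + z_β)² · (σ₁² + σ₂²) / δ²
  = (1.645 + 1.282)² · (18² + 17² = 613) / 2.9²
  = 8.5673 · 613 / 8.41
  = 624.47
Round up → n = 625 per group.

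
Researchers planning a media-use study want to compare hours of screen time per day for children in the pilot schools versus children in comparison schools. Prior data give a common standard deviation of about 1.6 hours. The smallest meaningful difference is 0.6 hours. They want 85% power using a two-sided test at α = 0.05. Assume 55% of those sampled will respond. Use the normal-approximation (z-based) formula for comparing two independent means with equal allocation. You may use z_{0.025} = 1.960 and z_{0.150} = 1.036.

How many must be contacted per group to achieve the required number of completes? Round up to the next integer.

n = 233 per group

n = (z_{α/2} + z_β)² · (σ₁² + σ₂²) / δ²
  = (1.960 + 1.036)² · (2·1.6² = 5.12) / 0.6²
  = 8.9760 · 5.12 / 0.36
  = 127.66
Adjust for 55% response: 127.66 / 0.55 = 232.11.
Round up → n = 233 per group.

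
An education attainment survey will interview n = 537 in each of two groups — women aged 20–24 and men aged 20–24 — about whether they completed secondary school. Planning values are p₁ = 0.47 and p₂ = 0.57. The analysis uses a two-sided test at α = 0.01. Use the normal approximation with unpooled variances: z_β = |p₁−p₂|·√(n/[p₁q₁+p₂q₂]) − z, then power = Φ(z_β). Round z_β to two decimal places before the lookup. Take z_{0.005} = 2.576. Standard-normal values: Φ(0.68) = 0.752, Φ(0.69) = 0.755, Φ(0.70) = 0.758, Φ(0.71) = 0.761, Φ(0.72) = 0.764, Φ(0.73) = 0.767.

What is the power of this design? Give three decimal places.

z_β = |p₁−p₂|·√(n/[p₁q₁+p₂q₂]) − z_{α/2}
    = 0.10 · √(537/0.4942) − 2.576
    = 0.10 · 32.9637 − 2.576
    = 3.2964 − 2.576 = 0.7204 → 0.72
Power = Φ(0.72) = 0.764.

Power ≈ 0.764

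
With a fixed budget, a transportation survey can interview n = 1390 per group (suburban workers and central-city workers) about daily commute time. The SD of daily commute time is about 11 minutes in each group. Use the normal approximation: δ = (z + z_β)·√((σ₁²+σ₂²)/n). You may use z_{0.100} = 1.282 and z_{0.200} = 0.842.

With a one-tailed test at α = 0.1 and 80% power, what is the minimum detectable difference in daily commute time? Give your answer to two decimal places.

δ = (z_α + z_β) · √((σ₁²+σ₂²)/n)
  = (1.282 + 0.842) · √(242/1390)
  = 2.124 · √0.1741
  = 2.124 · 0.4173
  = 0.8862

Minimum detectable difference ≈ 0.89 minutes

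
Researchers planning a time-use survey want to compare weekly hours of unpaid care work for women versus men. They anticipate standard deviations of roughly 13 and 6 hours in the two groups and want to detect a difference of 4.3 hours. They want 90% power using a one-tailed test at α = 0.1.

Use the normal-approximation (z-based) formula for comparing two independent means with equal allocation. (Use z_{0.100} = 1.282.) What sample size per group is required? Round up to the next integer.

n = 73 per group

n = (z_α + z_β)² · (σ₁² + σ₂²) / δ²
  = (1.282 + 1.282)² · (13² + 6² = 205) / 4.3²
  = 6.5741 · 205 / 18.49
  = 72.89
Round up → n = 73 per group.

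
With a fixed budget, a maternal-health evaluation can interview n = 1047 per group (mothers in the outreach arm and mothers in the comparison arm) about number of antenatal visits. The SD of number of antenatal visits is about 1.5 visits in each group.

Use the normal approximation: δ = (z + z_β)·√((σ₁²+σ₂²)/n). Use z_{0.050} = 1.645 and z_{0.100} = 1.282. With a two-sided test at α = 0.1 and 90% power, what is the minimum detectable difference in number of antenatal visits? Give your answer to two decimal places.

Minimum detectable difference ≈ 0.19 visits

δ = (z_{α/2} + z_β) · √((σ₁²+σ₂²)/n)
  = (1.645 + 1.282) · √(4.5/1047)
  = 2.927 · √0.0043
  = 2.927 · 0.0656
  = 0.1919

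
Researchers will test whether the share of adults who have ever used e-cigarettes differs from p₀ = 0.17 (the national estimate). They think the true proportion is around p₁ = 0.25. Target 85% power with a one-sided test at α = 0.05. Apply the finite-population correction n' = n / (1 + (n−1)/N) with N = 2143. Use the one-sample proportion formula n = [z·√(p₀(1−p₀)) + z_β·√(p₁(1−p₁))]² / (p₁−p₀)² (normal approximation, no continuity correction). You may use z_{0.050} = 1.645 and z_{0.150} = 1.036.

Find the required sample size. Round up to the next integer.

n = [z_α·√(p₀q₀) + z_β·√(p₁q₁)]² / (p₁ − p₀)²
  = [1.645·√(0.17·0.83) + 1.036·√(0.25·0.75)]² / (0.08)²
  = [1.645·0.3756 + 1.036·0.4330]² / 0.0064
  = [1.0665]² / 0.0064
  = 177.73
Finite-population correction (N = 2143): 177.73 / (1 + (177.73 − 1)/2143) = 164.19.
Round up → n = 165.

n = 165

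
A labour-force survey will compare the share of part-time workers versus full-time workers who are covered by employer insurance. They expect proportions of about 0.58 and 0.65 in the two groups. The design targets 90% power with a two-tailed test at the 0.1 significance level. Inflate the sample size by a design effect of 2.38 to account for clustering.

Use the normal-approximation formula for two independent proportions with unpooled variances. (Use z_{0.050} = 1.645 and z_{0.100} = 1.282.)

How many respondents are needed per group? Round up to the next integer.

n = 1961 per group

n = (z_{α/2} + z_β)² · [p₁(1−p₁) + p₂(1−p₂)] / (p₁ − p₂)²
  = (1.645 + 1.282)² · (0.58·0.42 + 0.65·0.35) / (-0.07)²
  = (2.927)² · (0.2436 + 0.2275) / 0.0049
  = 8.5673 · 0.4711 / 0.0049
  = 823.69
Design effect: 2.38 × 823.69 = 1960.38.
Round up → n = 1961 per group.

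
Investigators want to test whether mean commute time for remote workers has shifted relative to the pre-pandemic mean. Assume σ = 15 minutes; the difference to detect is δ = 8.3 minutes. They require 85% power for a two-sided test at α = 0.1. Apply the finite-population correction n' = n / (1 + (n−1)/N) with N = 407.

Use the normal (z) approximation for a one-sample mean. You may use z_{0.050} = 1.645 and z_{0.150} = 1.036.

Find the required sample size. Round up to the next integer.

n = 23

n = (z_{α/2} + z_β)² · σ² / δ²
  = (1.645 + 1.036)² · 15² / 8.3²
  = 7.1878 · 225 / 68.89
  = 23.48
Finite-population correction (N = 407): 23.48 / (1 + (23.48 − 1)/407) = 22.25.
Round up → n = 23.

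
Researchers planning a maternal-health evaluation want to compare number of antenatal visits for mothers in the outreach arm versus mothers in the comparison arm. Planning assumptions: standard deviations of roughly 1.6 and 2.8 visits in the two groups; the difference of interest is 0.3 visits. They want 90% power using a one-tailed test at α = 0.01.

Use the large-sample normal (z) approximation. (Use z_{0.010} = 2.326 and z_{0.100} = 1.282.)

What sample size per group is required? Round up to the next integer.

n = (z_α + z_β)² · (σ₁² + σ₂²) / δ²
  = (2.326 + 1.282)² · (1.6² + 2.8² = 10.4) / 0.3²
  = 13.0177 · 10.4 / 0.09
  = 1504.26
Round up → n = 1505 per group.

n = 1505 per group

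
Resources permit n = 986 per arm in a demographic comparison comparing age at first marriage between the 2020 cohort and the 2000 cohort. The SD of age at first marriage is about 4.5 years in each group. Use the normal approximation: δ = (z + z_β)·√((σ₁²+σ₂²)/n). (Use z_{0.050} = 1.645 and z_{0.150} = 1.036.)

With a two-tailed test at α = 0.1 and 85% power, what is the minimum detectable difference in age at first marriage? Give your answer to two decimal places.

Minimum detectable difference ≈ 0.54 years

δ = (z_{α/2} + z_β) · √((σ₁²+σ₂²)/n)
  = (1.645 + 1.036) · √(40.5/986)
  = 2.681 · √0.04108
  = 2.681 · 0.2027
  = 0.5434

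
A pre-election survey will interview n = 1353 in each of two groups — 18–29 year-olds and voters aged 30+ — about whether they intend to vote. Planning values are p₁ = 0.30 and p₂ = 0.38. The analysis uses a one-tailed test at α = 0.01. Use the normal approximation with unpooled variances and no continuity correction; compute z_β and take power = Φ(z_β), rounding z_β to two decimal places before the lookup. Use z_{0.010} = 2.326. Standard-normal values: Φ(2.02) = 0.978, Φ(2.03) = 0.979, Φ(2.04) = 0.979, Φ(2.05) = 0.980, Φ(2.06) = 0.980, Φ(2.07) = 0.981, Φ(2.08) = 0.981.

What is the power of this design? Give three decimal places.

z_β = |p₁−p₂|·√(n/[p₁q₁+p₂q₂]) − z_α
    = 0.08 · √(1353/0.4456) − 2.326
    = 0.08 · 55.1031 − 2.326
    = 4.4083 − 2.326 = 2.0823 → 2.08
Power = Φ(2.08) = 0.981.

Power ≈ 0.981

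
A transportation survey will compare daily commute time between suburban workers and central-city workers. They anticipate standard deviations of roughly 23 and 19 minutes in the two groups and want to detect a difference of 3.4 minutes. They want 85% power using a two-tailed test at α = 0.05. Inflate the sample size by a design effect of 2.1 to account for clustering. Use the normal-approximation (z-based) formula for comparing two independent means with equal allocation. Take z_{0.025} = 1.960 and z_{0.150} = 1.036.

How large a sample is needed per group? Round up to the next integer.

n = 1452 per group

n = (z_{α/2} + z_β)² · (σ₁² + σ₂²) / δ²
  = (1.960 + 1.036)² · (23² + 19² = 890) / 3.4²
  = 8.9760 · 890 / 11.56
  = 691.06
Design effect: 2.1 × 691.06 = 1451.23.
Round up → n = 1452 per group.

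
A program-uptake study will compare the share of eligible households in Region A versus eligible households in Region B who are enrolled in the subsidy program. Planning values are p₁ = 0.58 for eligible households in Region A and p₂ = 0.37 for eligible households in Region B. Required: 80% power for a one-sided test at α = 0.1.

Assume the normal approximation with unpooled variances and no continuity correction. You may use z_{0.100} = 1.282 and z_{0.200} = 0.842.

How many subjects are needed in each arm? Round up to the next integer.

n = 49 per group

n = (z_α + z_β)² · [p₁(1−p₁) + p₂(1−p₂)] / (p₁ − p₂)²
  = (1.282 + 0.842)² · (0.58·0.42 + 0.37·0.63) / (0.21)²
  = (2.124)² · (0.2436 + 0.2331) / 0.0441
  = 4.5114 · 0.4767 / 0.0441
  = 48.77
Round up → n = 49 per group.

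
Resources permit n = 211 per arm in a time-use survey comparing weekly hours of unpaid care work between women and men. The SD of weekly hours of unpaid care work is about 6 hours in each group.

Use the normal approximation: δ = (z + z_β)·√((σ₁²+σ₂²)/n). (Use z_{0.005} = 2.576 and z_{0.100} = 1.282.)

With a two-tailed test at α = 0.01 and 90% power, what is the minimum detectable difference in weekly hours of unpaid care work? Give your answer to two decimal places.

Minimum detectable difference ≈ 2.25 hours

δ = (z_{α/2} + z_β) · √((σ₁²+σ₂²)/n)
  = (2.576 + 1.282) · √(72/211)
  = 3.858 · √0.34123
  = 3.858 · 0.5842
  = 2.2537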